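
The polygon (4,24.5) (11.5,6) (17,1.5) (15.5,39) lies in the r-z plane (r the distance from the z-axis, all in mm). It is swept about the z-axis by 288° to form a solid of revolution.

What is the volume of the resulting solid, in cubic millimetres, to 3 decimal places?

Volume = 15703.356 mm³

Profile (r,z), 4 vertices: (4,24.5) (11.5,6) (17,1.5) (15.5,39)
edge 0: (4,24.5)→(11.5,6)  cross = 4·6 − 11.5·24.5 = -257.7500; (r_i+r_j)·cross = 15.5·-257.7500 = -3995.1250
edge 1: (11.5,6)→(17,1.5)  cross = 11.5·1.5 − 17·6 = -84.7500; (r_i+r_j)·cross = 28.5·-84.7500 = -2415.3750
edge 2: (17,1.5)→(15.5,39)  cross = 17·39 − 15.5·1.5 = 639.7500; (r_i+r_j)·cross = 32.5·639.7500 = 20791.8750
edge 3: (15.5,39)→(4,24.5)  cross = 15.5·24.5 − 4·39 = 223.7500; (r_i+r_j)·cross = 19.5·223.7500 = 4363.1250
Σcross = 521.0000 → A = |Σcross|/2 = 260.5000 mm²
Σ(r_i+r_j)·cross = 18744.5000 → first moment M = |Σ|/6 = 3124.0833
R_c = M/A = 3124.0833/260.5000 = 11.9926 mm
θ = 288° = 5.026548 rad
V = θ·R_c·A = 5.026548·11.9926·260.5000 = 15703.356 mm³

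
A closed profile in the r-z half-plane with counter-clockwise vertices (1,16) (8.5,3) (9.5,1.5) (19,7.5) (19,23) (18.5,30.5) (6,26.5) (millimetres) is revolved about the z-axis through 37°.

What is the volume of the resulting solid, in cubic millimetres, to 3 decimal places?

Profile (r,z), 7 vertices: (1,16) (8.5,3) (9.5,1.5) (19,7.5) (19,23) (18.5,30.5) (6,26.5)
edge 0: (1,16)→(8.5,3)  cross = 1·3 − 8.5·16 = -133.0000; (r_i+r_j)·cross = 9.5·-133.0000 = -1263.5000
edge 1: (8.5,3)→(9.5,1.5)  cross = 8.5·1.5 − 9.5·3 = -15.7500; (r_i+r_j)·cross = 18·-15.7500 = -283.5000
edge 2: (9.5,1.5)→(19,7.5)  cross = 9.5·7.5 − 19·1.5 = 42.7500; (r_i+r_j)·cross = 28.5·42.7500 = 1218.3750
edge 3: (19,7.5)→(19,23)  cross = 19·23 − 19·7.5 = 294.5000; (r_i+r_j)·cross = 38·294.5000 = 11191.0000
edge 4: (19,23)→(18.5,30.5)  cross = 19·30.5 − 18.5·23 = 154.0000; (r_i+r_j)·cross = 37.5·154.0000 = 5775.0000
edge 5: (18.5,30.5)→(6,26.5)  cross = 18.5·26.5 − 6·30.5 = 307.2500; (r_i+r_j)·cross = 24.5·307.2500 = 7527.6250
edge 6: (6,26.5)→(1,16)  cross = 6·16 − 1·26.5 = 69.5000; (r_i+r_j)·cross = 7·69.5000 = 486.5000
Σcross = 719.2500 → A = |Σcross|/2 = 359.6250 mm²
Σ(r_i+r_j)·cross = 24651.5000 → first moment M = |Σ|/6 = 4108.5833
R_c = M/A = 4108.5833/359.6250 = 11.4246 mm
θ = 37° = 0.645772 rad
V = θ·R_c·A = 0.645772·11.4246·359.6250 = 2653.207 mm³

Volume = 2653.207 mm³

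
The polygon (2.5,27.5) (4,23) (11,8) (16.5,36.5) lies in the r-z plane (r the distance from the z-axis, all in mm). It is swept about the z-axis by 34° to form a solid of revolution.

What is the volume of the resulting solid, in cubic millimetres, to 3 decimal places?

Profile (r,z), 4 vertices: (2.5,27.5) (4,23) (11,8) (16.5,36.5)
edge 0: (2.5,27.5)→(4,23)  cross = 2.5·23 − 4·27.5 = -52.5000; (r_i+r_j)·cross = 6.5·-52.5000 = -341.2500
edge 1: (4,23)→(11,8)  cross = 4·8 − 11·23 = -221.0000; (r_i+r_j)·cross = 15·-221.0000 = -3315.0000
edge 2: (11,8)→(16.5,36.5)  cross = 11·36.5 − 16.5·8 = 269.5000; (r_i+r_j)·cross = 27.5·269.5000 = 7411.2500
edge 3: (16.5,36.5)→(2.5,27.5)  cross = 16.5·27.5 − 2.5·36.5 = 362.5000; (r_i+r_j)·cross = 19·362.5000 = 6887.5000
Σcross = 358.5000 → A = |Σcross|/2 = 179.2500 mm²
Σ(r_i+r_j)·cross = 10642.5000 → first moment M = |Σ|/6 = 1773.7500
R_c = M/A = 1773.7500/179.2500 = 9.8954 mm
θ = 34° = 0.593412 rad
V = θ·R_c·A = 0.593412·9.8954·179.2500 = 1052.564 mm³

Volume = 1052.564 mm³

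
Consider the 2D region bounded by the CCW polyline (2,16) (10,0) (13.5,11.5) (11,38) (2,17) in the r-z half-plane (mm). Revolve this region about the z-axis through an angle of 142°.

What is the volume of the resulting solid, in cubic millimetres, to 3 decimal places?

Volume = 4827.344 mm³

Profile (r,z), 5 vertices: (2,16) (10,0) (13.5,11.5) (11,38) (2,17)
edge 0: (2,16)→(10,0)  cross = 2·0 − 10·16 = -160.0000; (r_i+r_j)·cross = 12·-160.0000 = -1920.0000
edge 1: (10,0)→(13.5,11.5)  cross = 10·11.5 − 13.5·0 = 115.0000; (r_i+r_j)·cross = 23.5·115.0000 = 2702.5000
edge 2: (13.5,11.5)→(11,38)  cross = 13.5·38 − 11·11.5 = 386.5000; (r_i+r_j)·cross = 24.5·386.5000 = 9469.2500
edge 3: (11,38)→(2,17)  cross = 11·17 − 2·38 = 111.0000; (r_i+r_j)·cross = 13·111.0000 = 1443.0000
edge 4: (2,17)→(2,16)  cross = 2·16 − 2·17 = -2.0000; (r_i+r_j)·cross = 4·-2.0000 = -8.0000
Σcross = 450.5000 → A = |Σcross|/2 = 225.2500 mm²
Σ(r_i+r_j)·cross = 11686.7500 → first moment M = |Σ|/6 = 1947.7917
R_c = M/A = 1947.7917/225.2500 = 8.6472 mm
θ = 142° = 2.478368 rad
V = θ·R_c·A = 2.478368·8.6472·225.2500 = 4827.344 mm³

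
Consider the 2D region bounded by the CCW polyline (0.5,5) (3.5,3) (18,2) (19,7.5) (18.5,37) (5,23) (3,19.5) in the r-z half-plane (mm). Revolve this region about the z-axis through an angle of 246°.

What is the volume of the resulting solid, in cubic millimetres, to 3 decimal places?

Volume = 21161.279 mm³

Profile (r,z), 7 vertices: (0.5,5) (3.5,3) (18,2) (19,7.5) (18.5,37) (5,23) (3,19.5)
edge 0: (0.5,5)→(3.5,3)  cross = 0.5·3 − 3.5·5 = -16.0000; (r_i+r_j)·cross = 4·-16.0000 = -64.0000
edge 1: (3.5,3)→(18,2)  cross = 3.5·2 − 18·3 = -47.0000; (r_i+r_j)·cross = 21.5·-47.0000 = -1010.5000
edge 2: (18,2)→(19,7.5)  cross = 18·7.5 − 19·2 = 97.0000; (r_i+r_j)·cross = 37·97.0000 = 3589.0000
edge 3: (19,7.5)→(18.5,37)  cross = 19·37 − 18.5·7.5 = 564.2500; (r_i+r_j)·cross = 37.5·564.2500 = 21159.3750
edge 4: (18.5,37)→(5,23)  cross = 18.5·23 − 5·37 = 240.5000; (r_i+r_j)·cross = 23.5·240.5000 = 5651.7500
edge 5: (5,23)→(3,19.5)  cross = 5·19.5 − 3·23 = 28.5000; (r_i+r_j)·cross = 8·28.5000 = 228.0000
edge 6: (3,19.5)→(0.5,5)  cross = 3·5 − 0.5·19.5 = 5.2500; (r_i+r_j)·cross = 3.5·5.2500 = 18.3750
Σcross = 872.5000 → A = |Σcross|/2 = 436.2500 mm²
Σ(r_i+r_j)·cross = 29572.0000 → first moment M = |Σ|/6 = 4928.6667
R_c = M/A = 4928.6667/436.2500 = 11.2978 mm
θ = 246° = 4.293510 rad
V = θ·R_c·A = 4.293510·11.2978·436.2500 = 21161.279 mm³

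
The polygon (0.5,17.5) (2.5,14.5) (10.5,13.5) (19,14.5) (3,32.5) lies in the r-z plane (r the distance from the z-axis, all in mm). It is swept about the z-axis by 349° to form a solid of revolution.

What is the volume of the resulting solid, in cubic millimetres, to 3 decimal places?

Volume = 8151.547 mm³

Profile (r,z), 5 vertices: (0.5,17.5) (2.5,14.5) (10.5,13.5) (19,14.5) (3,32.5)
edge 0: (0.5,17.5)→(2.5,14.5)  cross = 0.5·14.5 − 2.5·17.5 = -36.5000; (r_i+r_j)·cross = 3·-36.5000 = -109.5000
edge 1: (2.5,14.5)→(10.5,13.5)  cross = 2.5·13.5 − 10.5·14.5 = -118.5000; (r_i+r_j)·cross = 13·-118.5000 = -1540.5000
edge 2: (10.5,13.5)→(19,14.5)  cross = 10.5·14.5 − 19·13.5 = -104.2500; (r_i+r_j)·cross = 29.5·-104.2500 = -3075.3750
edge 3: (19,14.5)→(3,32.5)  cross = 19·32.5 − 3·14.5 = 574.0000; (r_i+r_j)·cross = 22·574.0000 = 12628.0000
edge 4: (3,32.5)→(0.5,17.5)  cross = 3·17.5 − 0.5·32.5 = 36.2500; (r_i+r_j)·cross = 3.5·36.2500 = 126.8750
Σcross = 351.0000 → A = |Σcross|/2 = 175.5000 mm²
Σ(r_i+r_j)·cross = 8029.5000 → first moment M = |Σ|/6 = 1338.2500
R_c = M/A = 1338.2500/175.5000 = 7.6254 mm
θ = 349° = 6.091199 rad
V = θ·R_c·A = 6.091199·7.6254·175.5000 = 8151.547 mm³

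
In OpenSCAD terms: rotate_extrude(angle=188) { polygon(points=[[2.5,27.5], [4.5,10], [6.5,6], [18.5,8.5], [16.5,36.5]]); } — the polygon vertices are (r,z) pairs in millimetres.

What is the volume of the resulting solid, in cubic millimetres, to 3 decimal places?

Profile (r,z), 5 vertices: (2.5,27.5) (4.5,10) (6.5,6) (18.5,8.5) (16.5,36.5)
edge 0: (2.5,27.5)→(4.5,10)  cross = 2.5·10 − 4.5·27.5 = -98.7500; (r_i+r_j)·cross = 7·-98.7500 = -691.2500
edge 1: (4.5,10)→(6.5,6)  cross = 4.5·6 − 6.5·10 = -38.0000; (r_i+r_j)·cross = 11·-38.0000 = -418.0000
edge 2: (6.5,6)→(18.5,8.5)  cross = 6.5·8.5 − 18.5·6 = -55.7500; (r_i+r_j)·cross = 25·-55.7500 = -1393.7500
edge 3: (18.5,8.5)→(16.5,36.5)  cross = 18.5·36.5 − 16.5·8.5 = 535.0000; (r_i+r_j)·cross = 35·535.0000 = 18725.0000
edge 4: (16.5,36.5)→(2.5,27.5)  cross = 16.5·27.5 − 2.5·36.5 = 362.5000; (r_i+r_j)·cross = 19·362.5000 = 6887.5000
Σcross = 705.0000 → A = |Σcross|/2 = 352.5000 mm²
Σ(r_i+r_j)·cross = 23109.5000 → first moment M = |Σ|/6 = 3851.5833
R_c = M/A = 3851.5833/352.5000 = 10.9265 mm
θ = 188° = 3.281219 rad
V = θ·R_c·A = 3.281219·10.9265·352.5000 = 12637.888 mm³

Volume = 12637.888 mm³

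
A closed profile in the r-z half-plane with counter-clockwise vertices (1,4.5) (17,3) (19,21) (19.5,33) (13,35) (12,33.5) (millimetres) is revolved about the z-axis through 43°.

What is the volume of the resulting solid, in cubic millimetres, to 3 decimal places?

Volume = 3345.129 mm³

Profile (r,z), 6 vertices: (1,4.5) (17,3) (19,21) (19.5,33) (13,35) (12,33.5)
edge 0: (1,4.5)→(17,3)  cross = 1·3 − 17·4.5 = -73.5000; (r_i+r_j)·cross = 18·-73.5000 = -1323.0000
edge 1: (17,3)→(19,21)  cross = 17·21 − 19·3 = 300.0000; (r_i+r_j)·cross = 36·300.0000 = 10800.0000
edge 2: (19,21)→(19.5,33)  cross = 19·33 − 19.5·21 = 217.5000; (r_i+r_j)·cross = 38.5·217.5000 = 8373.7500
edge 3: (19.5,33)→(13,35)  cross = 19.5·35 − 13·33 = 253.5000; (r_i+r_j)·cross = 32.5·253.5000 = 8238.7500
edge 4: (13,35)→(12,33.5)  cross = 13·33.5 − 12·35 = 15.5000; (r_i+r_j)·cross = 25·15.5000 = 387.5000
edge 5: (12,33.5)→(1,4.5)  cross = 12·4.5 − 1·33.5 = 20.5000; (r_i+r_j)·cross = 13·20.5000 = 266.5000
Σcross = 733.5000 → A = |Σcross|/2 = 366.7500 mm²
Σ(r_i+r_j)·cross = 26743.5000 → first moment M = |Σ|/6 = 4457.2500
R_c = M/A = 4457.2500/366.7500 = 12.1534 mm
θ = 43° = 0.750492 rad
V = θ·R_c·A = 0.750492·12.1534·366.7500 = 3345.129 mm³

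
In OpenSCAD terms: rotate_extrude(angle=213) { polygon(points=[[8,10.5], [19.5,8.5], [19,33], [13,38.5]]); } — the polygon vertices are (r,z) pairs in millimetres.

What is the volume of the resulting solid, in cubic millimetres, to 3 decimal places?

Profile (r,z), 4 vertices: (8,10.5) (19.5,8.5) (19,33) (13,38.5)
edge 0: (8,10.5)→(19.5,8.5)  cross = 8·8.5 − 19.5·10.5 = -136.7500; (r_i+r_j)·cross = 27.5·-136.7500 = -3760.6250
edge 1: (19.5,8.5)→(19,33)  cross = 19.5·33 − 19·8.5 = 482.0000; (r_i+r_j)·cross = 38.5·482.0000 = 18557.0000
edge 2: (19,33)→(13,38.5)  cross = 19·38.5 − 13·33 = 302.5000; (r_i+r_j)·cross = 32·302.5000 = 9680.0000
edge 3: (13,38.5)→(8,10.5)  cross = 13·10.5 − 8·38.5 = -171.5000; (r_i+r_j)·cross = 21·-171.5000 = -3601.5000
Σcross = 476.2500 → A = |Σcross|/2 = 238.1250 mm²
Σ(r_i+r_j)·cross = 20874.8750 → first moment M = |Σ|/6 = 3479.1458
R_c = M/A = 3479.1458/238.1250 = 14.6106 mm
θ = 213° = 3.717551 rad
V = θ·R_c·A = 3.717551·14.6106·238.1250 = 12933.903 mm³

Volume = 12933.903 mm³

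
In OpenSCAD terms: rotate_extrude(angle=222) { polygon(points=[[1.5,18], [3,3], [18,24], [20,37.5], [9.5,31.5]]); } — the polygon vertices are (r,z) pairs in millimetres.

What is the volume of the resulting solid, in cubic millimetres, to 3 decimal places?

Volume = 10979.493 mm³

Profile (r,z), 5 vertices: (1.5,18) (3,3) (18,24) (20,37.5) (9.5,31.5)
edge 0: (1.5,18)→(3,3)  cross = 1.5·3 − 3·18 = -49.5000; (r_i+r_j)·cross = 4.5·-49.5000 = -222.7500
edge 1: (3,3)→(18,24)  cross = 3·24 − 18·3 = 18.0000; (r_i+r_j)·cross = 21·18.0000 = 378.0000
edge 2: (18,24)→(20,37.5)  cross = 18·37.5 − 20·24 = 195.0000; (r_i+r_j)·cross = 38·195.0000 = 7410.0000
edge 3: (20,37.5)→(9.5,31.5)  cross = 20·31.5 − 9.5·37.5 = 273.7500; (r_i+r_j)·cross = 29.5·273.7500 = 8075.6250
edge 4: (9.5,31.5)→(1.5,18)  cross = 9.5·18 − 1.5·31.5 = 123.7500; (r_i+r_j)·cross = 11·123.7500 = 1361.2500
Σcross = 561.0000 → A = |Σcross|/2 = 280.5000 mm²
Σ(r_i+r_j)·cross = 17002.1250 → first moment M = |Σ|/6 = 2833.6875
R_c = M/A = 2833.6875/280.5000 = 10.1023 mm
θ = 222° = 3.874631 rad
V = θ·R_c·A = 3.874631·10.1023·280.5000 = 10979.493 mm³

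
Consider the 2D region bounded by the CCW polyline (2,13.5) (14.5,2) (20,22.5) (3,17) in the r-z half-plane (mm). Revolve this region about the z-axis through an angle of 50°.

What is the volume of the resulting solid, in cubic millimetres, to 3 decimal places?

Profile (r,z), 4 vertices: (2,13.5) (14.5,2) (20,22.5) (3,17)
edge 0: (2,13.5)→(14.5,2)  cross = 2·2 − 14.5·13.5 = -191.7500; (r_i+r_j)·cross = 16.5·-191.7500 = -3163.8750
edge 1: (14.5,2)→(20,22.5)  cross = 14.5·22.5 − 20·2 = 286.2500; (r_i+r_j)·cross = 34.5·286.2500 = 9875.6250
edge 2: (20,22.5)→(3,17)  cross = 20·17 − 3·22.5 = 272.5000; (r_i+r_j)·cross = 23·272.5000 = 6267.5000
edge 3: (3,17)→(2,13.5)  cross = 3·13.5 − 2·17 = 6.5000; (r_i+r_j)·cross = 5·6.5000 = 32.5000
Σcross = 373.5000 → A = |Σcross|/2 = 186.7500 mm²
Σ(r_i+r_j)·cross = 13011.7500 → first moment M = |Σ|/6 = 2168.6250
R_c = M/A = 2168.6250/186.7500 = 11.6124 mm
θ = 50° = 0.872665 rad
V = θ·R_c·A = 0.872665·11.6124·186.7500 = 1892.482 mm³

Volume = 1892.482 mm³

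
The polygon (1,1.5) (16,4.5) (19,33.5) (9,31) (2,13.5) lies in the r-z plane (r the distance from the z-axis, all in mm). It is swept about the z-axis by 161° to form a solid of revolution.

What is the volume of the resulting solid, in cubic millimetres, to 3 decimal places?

Profile (r,z), 5 vertices: (1,1.5) (16,4.5) (19,33.5) (9,31) (2,13.5)
edge 0: (1,1.5)→(16,4.5)  cross = 1·4.5 − 16·1.5 = -19.5000; (r_i+r_j)·cross = 17·-19.5000 = -331.5000
edge 1: (16,4.5)→(19,33.5)  cross = 16·33.5 − 19·4.5 = 450.5000; (r_i+r_j)·cross = 35·450.5000 = 15767.5000
edge 2: (19,33.5)→(9,31)  cross = 19·31 − 9·33.5 = 287.5000; (r_i+r_j)·cross = 28·287.5000 = 8050.0000
edge 3: (9,31)→(2,13.5)  cross = 9·13.5 − 2·31 = 59.5000; (r_i+r_j)·cross = 11·59.5000 = 654.5000
edge 4: (2,13.5)→(1,1.5)  cross = 2·1.5 − 1·13.5 = -10.5000; (r_i+r_j)·cross = 3·-10.5000 = -31.5000
Σcross = 767.5000 → A = |Σcross|/2 = 383.7500 mm²
Σ(r_i+r_j)·cross = 24109.0000 → first moment M = |Σ|/6 = 4018.1667
R_c = M/A = 4018.1667/383.7500 = 10.4708 mm
θ = 161° = 2.809980 rad
V = θ·R_c·A = 2.809980·10.4708·383.7500 = 11290.968 mm³

Volume = 11290.968 mm³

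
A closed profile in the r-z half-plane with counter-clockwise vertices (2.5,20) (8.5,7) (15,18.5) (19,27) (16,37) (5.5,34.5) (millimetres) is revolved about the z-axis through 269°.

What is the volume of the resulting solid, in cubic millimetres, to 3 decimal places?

Volume = 14505.102 mm³

Profile (r,z), 6 vertices: (2.5,20) (8.5,7) (15,18.5) (19,27) (16,37) (5.5,34.5)
edge 0: (2.5,20)→(8.5,7)  cross = 2.5·7 − 8.5·20 = -152.5000; (r_i+r_j)·cross = 11·-152.5000 = -1677.5000
edge 1: (8.5,7)→(15,18.5)  cross = 8.5·18.5 − 15·7 = 52.2500; (r_i+r_j)·cross = 23.5·52.2500 = 1227.8750
edge 2: (15,18.5)→(19,27)  cross = 15·27 − 19·18.5 = 53.5000; (r_i+r_j)·cross = 34·53.5000 = 1819.0000
edge 3: (19,27)→(16,37)  cross = 19·37 − 16·27 = 271.0000; (r_i+r_j)·cross = 35·271.0000 = 9485.0000
edge 4: (16,37)→(5.5,34.5)  cross = 16·34.5 − 5.5·37 = 348.5000; (r_i+r_j)·cross = 21.5·348.5000 = 7492.7500
edge 5: (5.5,34.5)→(2.5,20)  cross = 5.5·20 − 2.5·34.5 = 23.7500; (r_i+r_j)·cross = 8·23.7500 = 190.0000
Σcross = 596.5000 → A = |Σcross|/2 = 298.2500 mm²
Σ(r_i+r_j)·cross = 18537.1250 → first moment M = |Σ|/6 = 3089.5208
R_c = M/A = 3089.5208/298.2500 = 10.3588 mm
θ = 269° = 4.694936 rad
V = θ·R_c·A = 4.694936·10.3588·298.2500 = 14505.102 mm³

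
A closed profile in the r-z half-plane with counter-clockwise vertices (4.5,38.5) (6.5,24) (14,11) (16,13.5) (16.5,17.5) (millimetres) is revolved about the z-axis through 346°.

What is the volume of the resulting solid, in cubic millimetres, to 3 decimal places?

Profile (r,z), 5 vertices: (4.5,38.5) (6.5,24) (14,11) (16,13.5) (16.5,17.5)
edge 0: (4.5,38.5)→(6.5,24)  cross = 4.5·24 − 6.5·38.5 = -142.2500; (r_i+r_j)·cross = 11·-142.2500 = -1564.7500
edge 1: (6.5,24)→(14,11)  cross = 6.5·11 − 14·24 = -264.5000; (r_i+r_j)·cross = 20.5·-264.5000 = -5422.2500
edge 2: (14,11)→(16,13.5)  cross = 14·13.5 − 16·11 = 13.0000; (r_i+r_j)·cross = 30·13.0000 = 390.0000
edge 3: (16,13.5)→(16.5,17.5)  cross = 16·17.5 − 16.5·13.5 = 57.2500; (r_i+r_j)·cross = 32.5·57.2500 = 1860.6250
edge 4: (16.5,17.5)→(4.5,38.5)  cross = 16.5·38.5 − 4.5·17.5 = 556.5000; (r_i+r_j)·cross = 21·556.5000 = 11686.5000
Σcross = 220.0000 → A = |Σcross|/2 = 110.0000 mm²
Σ(r_i+r_j)·cross = 6950.1250 → first moment M = |Σ|/6 = 1158.3542
R_c = M/A = 1158.3542/110.0000 = 10.5305 mm
θ = 346° = 6.038839 rad
V = θ·R_c·A = 6.038839·10.5305·110.0000 = 6995.115 mm³

Volume = 6995.115 mm³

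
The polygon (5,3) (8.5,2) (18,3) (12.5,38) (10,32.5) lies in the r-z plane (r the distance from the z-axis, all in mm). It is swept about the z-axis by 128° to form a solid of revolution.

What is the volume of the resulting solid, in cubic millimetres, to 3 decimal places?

Profile (r,z), 5 vertices: (5,3) (8.5,2) (18,3) (12.5,38) (10,32.5)
edge 0: (5,3)→(8.5,2)  cross = 5·2 − 8.5·3 = -15.5000; (r_i+r_j)·cross = 13.5·-15.5000 = -209.2500
edge 1: (8.5,2)→(18,3)  cross = 8.5·3 − 18·2 = -10.5000; (r_i+r_j)·cross = 26.5·-10.5000 = -278.2500
edge 2: (18,3)→(12.5,38)  cross = 18·38 − 12.5·3 = 646.5000; (r_i+r_j)·cross = 30.5·646.5000 = 19718.2500
edge 3: (12.5,38)→(10,32.5)  cross = 12.5·32.5 − 10·38 = 26.2500; (r_i+r_j)·cross = 22.5·26.2500 = 590.6250
edge 4: (10,32.5)→(5,3)  cross = 10·3 − 5·32.5 = -132.5000; (r_i+r_j)·cross = 15·-132.5000 = -1987.5000
Σcross = 514.2500 → A = |Σcross|/2 = 257.1250 mm²
Σ(r_i+r_j)·cross = 17833.8750 → first moment M = |Σ|/6 = 2972.3125
R_c = M/A = 2972.3125/257.1250 = 11.5598 mm
θ = 128° = 2.234021 rad
V = θ·R_c·A = 2.234021·11.5598·257.1250 = 6640.210 mm³

Volume = 6640.210 mm³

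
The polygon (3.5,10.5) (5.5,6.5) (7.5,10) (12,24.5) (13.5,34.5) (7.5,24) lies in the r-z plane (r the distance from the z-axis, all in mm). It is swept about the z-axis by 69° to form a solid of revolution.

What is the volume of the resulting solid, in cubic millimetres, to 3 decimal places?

Volume = 892.119 mm³

Profile (r,z), 6 vertices: (3.5,10.5) (5.5,6.5) (7.5,10) (12,24.5) (13.5,34.5) (7.5,24)
edge 0: (3.5,10.5)→(5.5,6.5)  cross = 3.5·6.5 − 5.5·10.5 = -35.0000; (r_i+r_j)·cross = 9·-35.0000 = -315.0000
edge 1: (5.5,6.5)→(7.5,10)  cross = 5.5·10 − 7.5·6.5 = 6.2500; (r_i+r_j)·cross = 13·6.2500 = 81.2500
edge 2: (7.5,10)→(12,24.5)  cross = 7.5·24.5 − 12·10 = 63.7500; (r_i+r_j)·cross = 19.5·63.7500 = 1243.1250
edge 3: (12,24.5)→(13.5,34.5)  cross = 12·34.5 − 13.5·24.5 = 83.2500; (r_i+r_j)·cross = 25.5·83.2500 = 2122.8750
edge 4: (13.5,34.5)→(7.5,24)  cross = 13.5·24 − 7.5·34.5 = 65.2500; (r_i+r_j)·cross = 21·65.2500 = 1370.2500
edge 5: (7.5,24)→(3.5,10.5)  cross = 7.5·10.5 − 3.5·24 = -5.2500; (r_i+r_j)·cross = 11·-5.2500 = -57.7500
Σcross = 178.2500 → A = |Σcross|/2 = 89.1250 mm²
Σ(r_i+r_j)·cross = 4444.7500 → first moment M = |Σ|/6 = 740.7917
R_c = M/A = 740.7917/89.1250 = 8.3118 mm
θ = 69° = 1.204277 rad
V = θ·R_c·A = 1.204277·8.3118·89.1250 = 892.119 mm³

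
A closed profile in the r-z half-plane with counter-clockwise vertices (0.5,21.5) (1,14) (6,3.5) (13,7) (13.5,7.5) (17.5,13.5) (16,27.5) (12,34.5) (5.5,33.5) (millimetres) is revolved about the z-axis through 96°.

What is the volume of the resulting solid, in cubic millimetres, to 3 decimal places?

Volume = 5706.249 mm³

Profile (r,z), 9 vertices: (0.5,21.5) (1,14) (6,3.5) (13,7) (13.5,7.5) (17.5,13.5) (16,27.5) (12,34.5) (5.5,33.5)
edge 0: (0.5,21.5)→(1,14)  cross = 0.5·14 − 1·21.5 = -14.5000; (r_i+r_j)·cross = 1.5·-14.5000 = -21.7500
edge 1: (1,14)→(6,3.5)  cross = 1·3.5 − 6·14 = -80.5000; (r_i+r_j)·cross = 7·-80.5000 = -563.5000
edge 2: (6,3.5)→(13,7)  cross = 6·7 − 13·3.5 = -3.5000; (r_i+r_j)·cross = 19·-3.5000 = -66.5000
edge 3: (13,7)→(13.5,7.5)  cross = 13·7.5 − 13.5·7 = 3.0000; (r_i+r_j)·cross = 26.5·3.0000 = 79.5000
edge 4: (13.5,7.5)→(17.5,13.5)  cross = 13.5·13.5 − 17.5·7.5 = 51.0000; (r_i+r_j)·cross = 31·51.0000 = 1581.0000
edge 5: (17.5,13.5)→(16,27.5)  cross = 17.5·27.5 − 16·13.5 = 265.2500; (r_i+r_j)·cross = 33.5·265.2500 = 8885.8750
edge 6: (16,27.5)→(12,34.5)  cross = 16·34.5 − 12·27.5 = 222.0000; (r_i+r_j)·cross = 28·222.0000 = 6216.0000
edge 7: (12,34.5)→(5.5,33.5)  cross = 12·33.5 − 5.5·34.5 = 212.2500; (r_i+r_j)·cross = 17.5·212.2500 = 3714.3750
edge 8: (5.5,33.5)→(0.5,21.5)  cross = 5.5·21.5 − 0.5·33.5 = 101.5000; (r_i+r_j)·cross = 6·101.5000 = 609.0000
Σcross = 756.5000 → A = |Σcross|/2 = 378.2500 mm²
Σ(r_i+r_j)·cross = 20434.0000 → first moment M = |Σ|/6 = 3405.6667
R_c = M/A = 3405.6667/378.2500 = 9.0037 mm
θ = 96° = 1.675516 rad
V = θ·R_c·A = 1.675516·9.0037·378.2500 = 5706.249 mm³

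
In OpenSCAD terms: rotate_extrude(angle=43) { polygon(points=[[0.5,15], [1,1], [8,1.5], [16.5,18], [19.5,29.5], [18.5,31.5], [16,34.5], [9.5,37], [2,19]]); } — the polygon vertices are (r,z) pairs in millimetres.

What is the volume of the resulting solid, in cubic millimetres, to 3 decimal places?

Profile (r,z), 9 vertices: (0.5,15) (1,1) (8,1.5) (16.5,18) (19.5,29.5) (18.5,31.5) (16,34.5) (9.5,37) (2,19)
edge 0: (0.5,15)→(1,1)  cross = 0.5·1 − 1·15 = -14.5000; (r_i+r_j)·cross = 1.5·-14.5000 = -21.7500
edge 1: (1,1)→(8,1.5)  cross = 1·1.5 − 8·1 = -6.5000; (r_i+r_j)·cross = 9·-6.5000 = -58.5000
edge 2: (8,1.5)→(16.5,18)  cross = 8·18 − 16.5·1.5 = 119.2500; (r_i+r_j)·cross = 24.5·119.2500 = 2921.6250
edge 3: (16.5,18)→(19.5,29.5)  cross = 16.5·29.5 − 19.5·18 = 135.7500; (r_i+r_j)·cross = 36·135.7500 = 4887.0000
edge 4: (19.5,29.5)→(18.5,31.5)  cross = 19.5·31.5 − 18.5·29.5 = 68.5000; (r_i+r_j)·cross = 38·68.5000 = 2603.0000
edge 5: (18.5,31.5)→(16,34.5)  cross = 18.5·34.5 − 16·31.5 = 134.2500; (r_i+r_j)·cross = 34.5·134.2500 = 4631.6250
edge 6: (16,34.5)→(9.5,37)  cross = 16·37 − 9.5·34.5 = 264.2500; (r_i+r_j)·cross = 25.5·264.2500 = 6738.3750
edge 7: (9.5,37)→(2,19)  cross = 9.5·19 − 2·37 = 106.5000; (r_i+r_j)·cross = 11.5·106.5000 = 1224.7500
edge 8: (2,19)→(0.5,15)  cross = 2·15 − 0.5·19 = 20.5000; (r_i+r_j)·cross = 2.5·20.5000 = 51.2500
Σcross = 828.0000 → A = |Σcross|/2 = 414.0000 mm²
Σ(r_i+r_j)·cross = 22977.3750 → first moment M = |Σ|/6 = 3829.5625
R_c = M/A = 3829.5625/414.0000 = 9.2502 mm
θ = 43° = 0.750492 rad
V = θ·R_c·A = 0.750492·9.2502·414.0000 = 2874.054 mm³

Volume = 2874.054 mm³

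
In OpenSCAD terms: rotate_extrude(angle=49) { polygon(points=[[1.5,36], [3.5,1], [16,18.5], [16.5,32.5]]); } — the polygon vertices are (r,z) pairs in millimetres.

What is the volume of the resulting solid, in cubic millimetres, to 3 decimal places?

Profile (r,z), 4 vertices: (1.5,36) (3.5,1) (16,18.5) (16.5,32.5)
edge 0: (1.5,36)→(3.5,1)  cross = 1.5·1 − 3.5·36 = -124.5000; (r_i+r_j)·cross = 5·-124.5000 = -622.5000
edge 1: (3.5,1)→(16,18.5)  cross = 3.5·18.5 − 16·1 = 48.7500; (r_i+r_j)·cross = 19.5·48.7500 = 950.6250
edge 2: (16,18.5)→(16.5,32.5)  cross = 16·32.5 − 16.5·18.5 = 214.7500; (r_i+r_j)·cross = 32.5·214.7500 = 6979.3750
edge 3: (16.5,32.5)→(1.5,36)  cross = 16.5·36 − 1.5·32.5 = 545.2500; (r_i+r_j)·cross = 18·545.2500 = 9814.5000
Σcross = 684.2500 → A = |Σcross|/2 = 342.1250 mm²
Σ(r_i+r_j)·cross = 17122.0000 → first moment M = |Σ|/6 = 2853.6667
R_c = M/A = 2853.6667/342.1250 = 8.3410 mm
θ = 49° = 0.855211 rad
V = θ·R_c·A = 0.855211·8.3410·342.1250 = 2440.488 mm³

Volume = 2440.488 mm³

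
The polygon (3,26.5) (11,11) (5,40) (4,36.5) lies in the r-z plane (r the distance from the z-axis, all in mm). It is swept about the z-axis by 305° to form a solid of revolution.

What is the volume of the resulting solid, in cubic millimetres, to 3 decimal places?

Volume = 2412.321 mm³

Profile (r,z), 4 vertices: (3,26.5) (11,11) (5,40) (4,36.5)
edge 0: (3,26.5)→(11,11)  cross = 3·11 − 11·26.5 = -258.5000; (r_i+r_j)·cross = 14·-258.5000 = -3619.0000
edge 1: (11,11)→(5,40)  cross = 11·40 − 5·11 = 385.0000; (r_i+r_j)·cross = 16·385.0000 = 6160.0000
edge 2: (5,40)→(4,36.5)  cross = 5·36.5 − 4·40 = 22.5000; (r_i+r_j)·cross = 9·22.5000 = 202.5000
edge 3: (4,36.5)→(3,26.5)  cross = 4·26.5 − 3·36.5 = -3.5000; (r_i+r_j)·cross = 7·-3.5000 = -24.5000
Σcross = 145.5000 → A = |Σcross|/2 = 72.7500 mm²
Σ(r_i+r_j)·cross = 2719.0000 → first moment M = |Σ|/6 = 453.1667
R_c = M/A = 453.1667/72.7500 = 6.2291 mm
θ = 305° = 5.323254 rad
V = θ·R_c·A = 5.323254·6.2291·72.7500 = 2412.321 mm³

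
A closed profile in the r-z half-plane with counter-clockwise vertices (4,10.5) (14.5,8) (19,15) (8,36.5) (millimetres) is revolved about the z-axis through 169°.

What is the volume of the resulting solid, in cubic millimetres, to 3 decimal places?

Volume = 7231.513 mm³

Profile (r,z), 4 vertices: (4,10.5) (14.5,8) (19,15) (8,36.5)
edge 0: (4,10.5)→(14.5,8)  cross = 4·8 − 14.5·10.5 = -120.2500; (r_i+r_j)·cross = 18.5·-120.2500 = -2224.6250
edge 1: (14.5,8)→(19,15)  cross = 14.5·15 − 19·8 = 65.5000; (r_i+r_j)·cross = 33.5·65.5000 = 2194.2500
edge 2: (19,15)→(8,36.5)  cross = 19·36.5 − 8·15 = 573.5000; (r_i+r_j)·cross = 27·573.5000 = 15484.5000
edge 3: (8,36.5)→(4,10.5)  cross = 8·10.5 − 4·36.5 = -62.0000; (r_i+r_j)·cross = 12·-62.0000 = -744.0000
Σcross = 456.7500 → A = |Σcross|/2 = 228.3750 mm²
Σ(r_i+r_j)·cross = 14710.1250 → first moment M = |Σ|/6 = 2451.6875
R_c = M/A = 2451.6875/228.3750 = 10.7354 mm
θ = 169° = 2.949606 rad
V = θ·R_c·A = 2.949606·10.7354·228.3750 = 7231.513 mm³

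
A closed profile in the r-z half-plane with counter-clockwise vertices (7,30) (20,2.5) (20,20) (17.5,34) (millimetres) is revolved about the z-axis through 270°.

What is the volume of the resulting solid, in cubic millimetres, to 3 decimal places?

Volume = 13885.054 mm³

Profile (r,z), 4 vertices: (7,30) (20,2.5) (20,20) (17.5,34)
edge 0: (7,30)→(20,2.5)  cross = 7·2.5 − 20·30 = -582.5000; (r_i+r_j)·cross = 27·-582.5000 = -15727.5000
edge 1: (20,2.5)→(20,20)  cross = 20·20 − 20·2.5 = 350.0000; (r_i+r_j)·cross = 40·350.0000 = 14000.0000
edge 2: (20,20)→(17.5,34)  cross = 20·34 − 17.5·20 = 330.0000; (r_i+r_j)·cross = 37.5·330.0000 = 12375.0000
edge 3: (17.5,34)→(7,30)  cross = 17.5·30 − 7·34 = 287.0000; (r_i+r_j)·cross = 24.5·287.0000 = 7031.5000
Σcross = 384.5000 → A = |Σcross|/2 = 192.2500 mm²
Σ(r_i+r_j)·cross = 17679.0000 → first moment M = |Σ|/6 = 2946.5000
R_c = M/A = 2946.5000/192.2500 = 15.3264 mm
θ = 270° = 4.712389 rad
V = θ·R_c·A = 4.712389·15.3264·192.2500 = 13885.054 mm³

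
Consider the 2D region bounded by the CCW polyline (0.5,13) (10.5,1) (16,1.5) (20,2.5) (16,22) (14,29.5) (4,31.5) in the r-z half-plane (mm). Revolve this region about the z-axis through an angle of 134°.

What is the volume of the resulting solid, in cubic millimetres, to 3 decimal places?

Profile (r,z), 7 vertices: (0.5,13) (10.5,1) (16,1.5) (20,2.5) (16,22) (14,29.5) (4,31.5)
edge 0: (0.5,13)→(10.5,1)  cross = 0.5·1 − 10.5·13 = -136.0000; (r_i+r_j)·cross = 11·-136.0000 = -1496.0000
edge 1: (10.5,1)→(16,1.5)  cross = 10.5·1.5 − 16·1 = -0.2500; (r_i+r_j)·cross = 26.5·-0.2500 = -6.6250
edge 2: (16,1.5)→(20,2.5)  cross = 16·2.5 − 20·1.5 = 10.0000; (r_i+r_j)·cross = 36·10.0000 = 360.0000
edge 3: (20,2.5)→(16,22)  cross = 20·22 − 16·2.5 = 400.0000; (r_i+r_j)·cross = 36·400.0000 = 14400.0000
edge 4: (16,22)→(14,29.5)  cross = 16·29.5 − 14·22 = 164.0000; (r_i+r_j)·cross = 30·164.0000 = 4920.0000
edge 5: (14,29.5)→(4,31.5)  cross = 14·31.5 − 4·29.5 = 323.0000; (r_i+r_j)·cross = 18·323.0000 = 5814.0000
edge 6: (4,31.5)→(0.5,13)  cross = 4·13 − 0.5·31.5 = 36.2500; (r_i+r_j)·cross = 4.5·36.2500 = 163.1250
Σcross = 797.0000 → A = |Σcross|/2 = 398.5000 mm²
Σ(r_i+r_j)·cross = 24154.5000 → first moment M = |Σ|/6 = 4025.7500
R_c = M/A = 4025.7500/398.5000 = 10.1023 mm
θ = 134° = 2.338741 rad
V = θ·R_c·A = 2.338741·10.1023·398.5000 = 9415.187 mm³

Volume = 9415.187 mm³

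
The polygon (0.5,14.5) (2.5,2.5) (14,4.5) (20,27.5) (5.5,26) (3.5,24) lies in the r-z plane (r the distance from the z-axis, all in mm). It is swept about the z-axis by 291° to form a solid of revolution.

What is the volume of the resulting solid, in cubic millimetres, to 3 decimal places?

Volume = 16472.804 mm³

Profile (r,z), 6 vertices: (0.5,14.5) (2.5,2.5) (14,4.5) (20,27.5) (5.5,26) (3.5,24)
edge 0: (0.5,14.5)→(2.5,2.5)  cross = 0.5·2.5 − 2.5·14.5 = -35.0000; (r_i+r_j)·cross = 3·-35.0000 = -105.0000
edge 1: (2.5,2.5)→(14,4.5)  cross = 2.5·4.5 − 14·2.5 = -23.7500; (r_i+r_j)·cross = 16.5·-23.7500 = -391.8750
edge 2: (14,4.5)→(20,27.5)  cross = 14·27.5 − 20·4.5 = 295.0000; (r_i+r_j)·cross = 34·295.0000 = 10030.0000
edge 3: (20,27.5)→(5.5,26)  cross = 20·26 − 5.5·27.5 = 368.7500; (r_i+r_j)·cross = 25.5·368.7500 = 9403.1250
edge 4: (5.5,26)→(3.5,24)  cross = 5.5·24 − 3.5·26 = 41.0000; (r_i+r_j)·cross = 9·41.0000 = 369.0000
edge 5: (3.5,24)→(0.5,14.5)  cross = 3.5·14.5 − 0.5·24 = 38.7500; (r_i+r_j)·cross = 4·38.7500 = 155.0000
Σcross = 684.7500 → A = |Σcross|/2 = 342.3750 mm²
Σ(r_i+r_j)·cross = 19460.2500 → first moment M = |Σ|/6 = 3243.3750
R_c = M/A = 3243.3750/342.3750 = 9.4732 mm
θ = 291° = 5.078908 rad
V = θ·R_c·A = 5.078908·9.4732·342.3750 = 16472.804 mm³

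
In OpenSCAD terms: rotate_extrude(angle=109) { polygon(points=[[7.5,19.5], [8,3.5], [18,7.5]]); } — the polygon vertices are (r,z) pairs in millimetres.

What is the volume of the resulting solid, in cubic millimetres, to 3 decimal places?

Volume = 1720.729 mm³

Profile (r,z), 3 vertices: (7.5,19.5) (8,3.5) (18,7.5)
edge 0: (7.5,19.5)→(8,3.5)  cross = 7.5·3.5 − 8·19.5 = -129.7500; (r_i+r_j)·cross = 15.5·-129.7500 = -2011.1250
edge 1: (8,3.5)→(18,7.5)  cross = 8·7.5 − 18·3.5 = -3.0000; (r_i+r_j)·cross = 26·-3.0000 = -78.0000
edge 2: (18,7.5)→(7.5,19.5)  cross = 18·19.5 − 7.5·7.5 = 294.7500; (r_i+r_j)·cross = 25.5·294.7500 = 7516.1250
Σcross = 162.0000 → A = |Σcross|/2 = 81.0000 mm²
Σ(r_i+r_j)·cross = 5427.0000 → first moment M = |Σ|/6 = 904.5000
R_c = M/A = 904.5000/81.0000 = 11.1667 mm
θ = 109° = 1.902409 rad
V = θ·R_c·A = 1.902409·11.1667·81.0000 = 1720.729 mm³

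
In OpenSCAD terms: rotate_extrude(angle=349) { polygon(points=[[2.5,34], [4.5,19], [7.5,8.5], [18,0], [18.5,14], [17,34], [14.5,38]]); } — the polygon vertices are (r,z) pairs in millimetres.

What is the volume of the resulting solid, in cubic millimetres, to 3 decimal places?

Volume = 29210.345 mm³

Profile (r,z), 7 vertices: (2.5,34) (4.5,19) (7.5,8.5) (18,0) (18.5,14) (17,34) (14.5,38)
edge 0: (2.5,34)→(4.5,19)  cross = 2.5·19 − 4.5·34 = -105.5000; (r_i+r_j)·cross = 7·-105.5000 = -738.5000
edge 1: (4.5,19)→(7.5,8.5)  cross = 4.5·8.5 − 7.5·19 = -104.2500; (r_i+r_j)·cross = 12·-104.2500 = -1251.0000
edge 2: (7.5,8.5)→(18,0)  cross = 7.5·0 − 18·8.5 = -153.0000; (r_i+r_j)·cross = 25.5·-153.0000 = -3901.5000
edge 3: (18,0)→(18.5,14)  cross = 18·14 − 18.5·0 = 252.0000; (r_i+r_j)·cross = 36.5·252.0000 = 9198.0000
edge 4: (18.5,14)→(17,34)  cross = 18.5·34 − 17·14 = 391.0000; (r_i+r_j)·cross = 35.5·391.0000 = 13880.5000
edge 5: (17,34)→(14.5,38)  cross = 17·38 − 14.5·34 = 153.0000; (r_i+r_j)·cross = 31.5·153.0000 = 4819.5000
edge 6: (14.5,38)→(2.5,34)  cross = 14.5·34 − 2.5·38 = 398.0000; (r_i+r_j)·cross = 17·398.0000 = 6766.0000
Σcross = 831.2500 → A = |Σcross|/2 = 415.6250 mm²
Σ(r_i+r_j)·cross = 28773.0000 → first moment M = |Σ|/6 = 4795.5000
R_c = M/A = 4795.5000/415.6250 = 11.5380 mm
θ = 349° = 6.091199 rad
V = θ·R_c·A = 6.091199·11.5380·415.6250 = 29210.345 mm³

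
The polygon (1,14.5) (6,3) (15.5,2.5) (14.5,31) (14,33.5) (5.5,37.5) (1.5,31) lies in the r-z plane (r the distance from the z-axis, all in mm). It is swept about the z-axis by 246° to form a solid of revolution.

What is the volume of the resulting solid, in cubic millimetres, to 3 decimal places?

Profile (r,z), 7 vertices: (1,14.5) (6,3) (15.5,2.5) (14.5,31) (14,33.5) (5.5,37.5) (1.5,31)
edge 0: (1,14.5)→(6,3)  cross = 1·3 − 6·14.5 = -84.0000; (r_i+r_j)·cross = 7·-84.0000 = -588.0000
edge 1: (6,3)→(15.5,2.5)  cross = 6·2.5 − 15.5·3 = -31.5000; (r_i+r_j)·cross = 21.5·-31.5000 = -677.2500
edge 2: (15.5,2.5)→(14.5,31)  cross = 15.5·31 − 14.5·2.5 = 444.2500; (r_i+r_j)·cross = 30·444.2500 = 13327.5000
edge 3: (14.5,31)→(14,33.5)  cross = 14.5·33.5 − 14·31 = 51.7500; (r_i+r_j)·cross = 28.5·51.7500 = 1474.8750
edge 4: (14,33.5)→(5.5,37.5)  cross = 14·37.5 − 5.5·33.5 = 340.7500; (r_i+r_j)·cross = 19.5·340.7500 = 6644.6250
edge 5: (5.5,37.5)→(1.5,31)  cross = 5.5·31 − 1.5·37.5 = 114.2500; (r_i+r_j)·cross = 7·114.2500 = 799.7500
edge 6: (1.5,31)→(1,14.5)  cross = 1.5·14.5 − 1·31 = -9.2500; (r_i+r_j)·cross = 2.5·-9.2500 = -23.1250
Σcross = 826.2500 → A = |Σcross|/2 = 413.1250 mm²
Σ(r_i+r_j)·cross = 20958.3750 → first moment M = |Σ|/6 = 3493.0625
R_c = M/A = 3493.0625/413.1250 = 8.4552 mm
θ = 246° = 4.293510 rad
V = θ·R_c·A = 4.293510·8.4552·413.1250 = 14997.499 mm³

Volume = 14997.499 mm³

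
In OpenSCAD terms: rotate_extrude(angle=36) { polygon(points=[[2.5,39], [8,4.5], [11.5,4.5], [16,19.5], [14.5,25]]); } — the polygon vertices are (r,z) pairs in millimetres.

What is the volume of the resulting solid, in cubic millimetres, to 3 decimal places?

Profile (r,z), 5 vertices: (2.5,39) (8,4.5) (11.5,4.5) (16,19.5) (14.5,25)
edge 0: (2.5,39)→(8,4.5)  cross = 2.5·4.5 − 8·39 = -300.7500; (r_i+r_j)·cross = 10.5·-300.7500 = -3157.8750
edge 1: (8,4.5)→(11.5,4.5)  cross = 8·4.5 − 11.5·4.5 = -15.7500; (r_i+r_j)·cross = 19.5·-15.7500 = -307.1250
edge 2: (11.5,4.5)→(16,19.5)  cross = 11.5·19.5 − 16·4.5 = 152.2500; (r_i+r_j)·cross = 27.5·152.2500 = 4186.8750
edge 3: (16,19.5)→(14.5,25)  cross = 16·25 − 14.5·19.5 = 117.2500; (r_i+r_j)·cross = 30.5·117.2500 = 3576.1250
edge 4: (14.5,25)→(2.5,39)  cross = 14.5·39 − 2.5·25 = 503.0000; (r_i+r_j)·cross = 17·503.0000 = 8551.0000
Σcross = 456.0000 → A = |Σcross|/2 = 228.0000 mm²
Σ(r_i+r_j)·cross = 12849.0000 → first moment M = |Σ|/6 = 2141.5000
R_c = M/A = 2141.5000/228.0000 = 9.3925 mm
θ = 36° = 0.628319 rad
V = θ·R_c·A = 0.628319·9.3925·228.0000 = 1345.544 mm³

Volume = 1345.544 mm³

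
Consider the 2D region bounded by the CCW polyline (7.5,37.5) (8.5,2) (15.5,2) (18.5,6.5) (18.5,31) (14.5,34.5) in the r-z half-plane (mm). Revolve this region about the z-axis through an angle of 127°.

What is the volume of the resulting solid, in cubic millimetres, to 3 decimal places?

Profile (r,z), 6 vertices: (7.5,37.5) (8.5,2) (15.5,2) (18.5,6.5) (18.5,31) (14.5,34.5)
edge 0: (7.5,37.5)→(8.5,2)  cross = 7.5·2 − 8.5·37.5 = -303.7500; (r_i+r_j)·cross = 16·-303.7500 = -4860.0000
edge 1: (8.5,2)→(15.5,2)  cross = 8.5·2 − 15.5·2 = -14.0000; (r_i+r_j)·cross = 24·-14.0000 = -336.0000
edge 2: (15.5,2)→(18.5,6.5)  cross = 15.5·6.5 − 18.5·2 = 63.7500; (r_i+r_j)·cross = 34·63.7500 = 2167.5000
edge 3: (18.5,6.5)→(18.5,31)  cross = 18.5·31 − 18.5·6.5 = 453.2500; (r_i+r_j)·cross = 37·453.2500 = 16770.2500
edge 4: (18.5,31)→(14.5,34.5)  cross = 18.5·34.5 − 14.5·31 = 188.7500; (r_i+r_j)·cross = 33·188.7500 = 6228.7500
edge 5: (14.5,34.5)→(7.5,37.5)  cross = 14.5·37.5 − 7.5·34.5 = 285.0000; (r_i+r_j)·cross = 22·285.0000 = 6270.0000
Σcross = 673.0000 → A = |Σcross|/2 = 336.5000 mm²
Σ(r_i+r_j)·cross = 26240.5000 → first moment M = |Σ|/6 = 4373.4167
R_c = M/A = 4373.4167/336.5000 = 12.9968 mm
θ = 127° = 2.216568 rad
V = θ·R_c·A = 2.216568·12.9968·336.5000 = 9693.976 mm³

Volume = 9693.976 mm³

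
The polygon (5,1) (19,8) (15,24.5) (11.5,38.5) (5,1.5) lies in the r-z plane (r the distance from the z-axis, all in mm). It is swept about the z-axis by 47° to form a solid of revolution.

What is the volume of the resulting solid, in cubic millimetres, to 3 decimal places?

Profile (r,z), 5 vertices: (5,1) (19,8) (15,24.5) (11.5,38.5) (5,1.5)
edge 0: (5,1)→(19,8)  cross = 5·8 − 19·1 = 21.0000; (r_i+r_j)·cross = 24·21.0000 = 504.0000
edge 1: (19,8)→(15,24.5)  cross = 19·24.5 − 15·8 = 345.5000; (r_i+r_j)·cross = 34·345.5000 = 11747.0000
edge 2: (15,24.5)→(11.5,38.5)  cross = 15·38.5 − 11.5·24.5 = 295.7500; (r_i+r_j)·cross = 26.5·295.7500 = 7837.3750
edge 3: (11.5,38.5)→(5,1.5)  cross = 11.5·1.5 − 5·38.5 = -175.2500; (r_i+r_j)·cross = 16.5·-175.2500 = -2891.6250
edge 4: (5,1.5)→(5,1)  cross = 5·1 − 5·1.5 = -2.5000; (r_i+r_j)·cross = 10·-2.5000 = -25.0000
Σcross = 484.5000 → A = |Σcross|/2 = 242.2500 mm²
Σ(r_i+r_j)·cross = 17171.7500 → first moment M = |Σ|/6 = 2861.9583
R_c = M/A = 2861.9583/242.2500 = 11.8141 mm
θ = 47° = 0.820305 rad
V = θ·R_c·A = 0.820305·11.8141·242.2500 = 2347.678 mm³

Volume = 2347.678 mm³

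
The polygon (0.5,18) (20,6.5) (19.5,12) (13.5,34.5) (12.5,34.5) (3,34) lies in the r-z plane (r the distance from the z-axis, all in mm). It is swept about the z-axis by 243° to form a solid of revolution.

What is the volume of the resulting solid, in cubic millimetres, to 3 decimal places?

Volume = 14154.485 mm³

Profile (r,z), 6 vertices: (0.5,18) (20,6.5) (19.5,12) (13.5,34.5) (12.5,34.5) (3,34)
edge 0: (0.5,18)→(20,6.5)  cross = 0.5·6.5 − 20·18 = -356.7500; (r_i+r_j)·cross = 20.5·-356.7500 = -7313.3750
edge 1: (20,6.5)→(19.5,12)  cross = 20·12 − 19.5·6.5 = 113.2500; (r_i+r_j)·cross = 39.5·113.2500 = 4473.3750
edge 2: (19.5,12)→(13.5,34.5)  cross = 19.5·34.5 − 13.5·12 = 510.7500; (r_i+r_j)·cross = 33·510.7500 = 16854.7500
edge 3: (13.5,34.5)→(12.5,34.5)  cross = 13.5·34.5 − 12.5·34.5 = 34.5000; (r_i+r_j)·cross = 26·34.5000 = 897.0000
edge 4: (12.5,34.5)→(3,34)  cross = 12.5·34 − 3·34.5 = 321.5000; (r_i+r_j)·cross = 15.5·321.5000 = 4983.2500
edge 5: (3,34)→(0.5,18)  cross = 3·18 − 0.5·34 = 37.0000; (r_i+r_j)·cross = 3.5·37.0000 = 129.5000
Σcross = 660.2500 → A = |Σcross|/2 = 330.1250 mm²
Σ(r_i+r_j)·cross = 20024.5000 → first moment M = |Σ|/6 = 3337.4167
R_c = M/A = 3337.4167/330.1250 = 10.1096 mm
θ = 243° = 4.241150 rad
V = θ·R_c·A = 4.241150·10.1096·330.1250 = 14154.485 mm³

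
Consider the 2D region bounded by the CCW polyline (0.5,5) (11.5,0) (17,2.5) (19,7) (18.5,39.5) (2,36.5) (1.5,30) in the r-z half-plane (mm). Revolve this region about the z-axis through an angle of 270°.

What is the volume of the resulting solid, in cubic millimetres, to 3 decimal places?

Volume = 30015.856 mm³

Profile (r,z), 7 vertices: (0.5,5) (11.5,0) (17,2.5) (19,7) (18.5,39.5) (2,36.5) (1.5,30)
edge 0: (0.5,5)→(11.5,0)  cross = 0.5·0 − 11.5·5 = -57.5000; (r_i+r_j)·cross = 12·-57.5000 = -690.0000
edge 1: (11.5,0)→(17,2.5)  cross = 11.5·2.5 − 17·0 = 28.7500; (r_i+r_j)·cross = 28.5·28.7500 = 819.3750
edge 2: (17,2.5)→(19,7)  cross = 17·7 − 19·2.5 = 71.5000; (r_i+r_j)·cross = 36·71.5000 = 2574.0000
edge 3: (19,7)→(18.5,39.5)  cross = 19·39.5 − 18.5·7 = 621.0000; (r_i+r_j)·cross = 37.5·621.0000 = 23287.5000
edge 4: (18.5,39.5)→(2,36.5)  cross = 18.5·36.5 − 2·39.5 = 596.2500; (r_i+r_j)·cross = 20.5·596.2500 = 12223.1250
edge 5: (2,36.5)→(1.5,30)  cross = 2·30 − 1.5·36.5 = 5.2500; (r_i+r_j)·cross = 3.5·5.2500 = 18.3750
edge 6: (1.5,30)→(0.5,5)  cross = 1.5·5 − 0.5·30 = -7.5000; (r_i+r_j)·cross = 2·-7.5000 = -15.0000
Σcross = 1257.7500 → A = |Σcross|/2 = 628.8750 mm²
Σ(r_i+r_j)·cross = 38217.3750 → first moment M = |Σ|/6 = 6369.5625
R_c = M/A = 6369.5625/628.8750 = 10.1285 mm
θ = 270° = 4.712389 rad
V = θ·R_c·A = 4.712389·10.1285·628.8750 = 30015.856 mm³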